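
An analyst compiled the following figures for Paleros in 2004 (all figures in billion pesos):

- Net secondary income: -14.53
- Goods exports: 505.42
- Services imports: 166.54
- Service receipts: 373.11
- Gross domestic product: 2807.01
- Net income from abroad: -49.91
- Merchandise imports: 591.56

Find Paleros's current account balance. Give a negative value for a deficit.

Goods balance = 505.42 - 591.56 = -86.14
Services balance = 373.11 - 166.54 = 206.57
Trade balance (goods + services) = -86.14 + 206.57 = 120.43
Net primary income = -49.91
Net secondary income = -14.53
Current account = 120.43 + (-49.91) + (-14.53) = 55.99

55.99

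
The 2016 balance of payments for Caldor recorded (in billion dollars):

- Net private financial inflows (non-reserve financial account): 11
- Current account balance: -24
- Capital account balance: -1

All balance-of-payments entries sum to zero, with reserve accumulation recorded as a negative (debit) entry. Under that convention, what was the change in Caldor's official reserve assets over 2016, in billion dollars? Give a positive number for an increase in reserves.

-14

Official reserve transactions balance = -((-24) + (-1) + 11) = 14
An accumulation of reserves is recorded as a debit (negative entry), so the change in the stock of reserves is the negative of that balance.
Change in official reserves = -(14) = -14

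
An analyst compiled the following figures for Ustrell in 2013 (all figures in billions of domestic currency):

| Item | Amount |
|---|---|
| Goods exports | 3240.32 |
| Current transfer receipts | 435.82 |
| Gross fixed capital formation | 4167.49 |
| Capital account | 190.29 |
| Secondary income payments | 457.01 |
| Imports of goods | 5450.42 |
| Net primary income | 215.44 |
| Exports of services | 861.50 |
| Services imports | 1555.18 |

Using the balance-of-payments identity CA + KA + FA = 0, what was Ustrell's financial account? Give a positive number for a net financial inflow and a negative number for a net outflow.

Goods balance = 3240.32 - 5450.42 = -2210.10
Services balance = 861.50 - 1555.18 = -693.68
Trade balance (goods + services) = -2210.10 + (-693.68) = -2903.78
Net primary income = 215.44
Net secondary income = 435.82 - 457.01 = -21.19
Current account = -2903.78 + 215.44 + (-21.19) = -2709.53
Financial account = -(-2709.53 + 190.29) = 2519.24

2519.24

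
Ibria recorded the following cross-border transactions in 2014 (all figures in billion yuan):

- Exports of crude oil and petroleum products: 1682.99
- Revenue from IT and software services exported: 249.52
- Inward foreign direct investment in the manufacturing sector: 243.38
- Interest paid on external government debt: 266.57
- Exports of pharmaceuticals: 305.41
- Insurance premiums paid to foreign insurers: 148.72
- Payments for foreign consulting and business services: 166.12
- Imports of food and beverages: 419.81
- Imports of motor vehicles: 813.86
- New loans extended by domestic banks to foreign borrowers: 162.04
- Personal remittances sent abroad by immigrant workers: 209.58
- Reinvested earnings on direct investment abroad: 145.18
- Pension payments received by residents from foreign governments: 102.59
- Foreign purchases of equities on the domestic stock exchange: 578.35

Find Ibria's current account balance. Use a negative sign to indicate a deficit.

461.03

Goods: -813.86 + 1682.99 - 419.81 + 305.41 = 754.73
Services: -166.12 - 148.72 + 249.52 = -65.32
Primary income: -266.57 + 145.18 = -121.39
Secondary income: 102.59 - 209.58 = -106.99
Current account = 754.73 + (-65.32) + (-121.39) + (-106.99) = 461.03
(Excluded from the current account — financial account: inward foreign direct investment in the manufacturing sector 243.38, new loans extended by domestic banks to foreign borrowers 162.04, foreign purchases of equities on the domestic stock exchange 578.35.)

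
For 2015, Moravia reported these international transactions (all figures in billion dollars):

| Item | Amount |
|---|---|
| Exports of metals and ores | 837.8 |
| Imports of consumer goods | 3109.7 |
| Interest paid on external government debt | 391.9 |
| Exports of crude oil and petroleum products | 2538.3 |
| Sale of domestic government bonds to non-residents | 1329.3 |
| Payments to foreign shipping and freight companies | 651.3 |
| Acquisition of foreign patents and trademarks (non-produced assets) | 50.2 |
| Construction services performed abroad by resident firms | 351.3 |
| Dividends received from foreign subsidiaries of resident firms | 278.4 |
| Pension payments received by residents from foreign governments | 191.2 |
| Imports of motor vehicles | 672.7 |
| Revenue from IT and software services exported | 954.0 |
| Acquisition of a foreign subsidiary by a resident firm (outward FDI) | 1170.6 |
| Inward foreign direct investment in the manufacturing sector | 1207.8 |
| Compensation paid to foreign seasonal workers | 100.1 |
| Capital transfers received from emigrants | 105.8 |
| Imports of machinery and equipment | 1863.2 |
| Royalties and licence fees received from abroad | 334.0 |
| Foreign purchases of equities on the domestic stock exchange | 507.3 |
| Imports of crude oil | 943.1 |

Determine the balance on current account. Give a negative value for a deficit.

-2247.0

Goods: 837.8 - 943.1 - 1863.2 - 3109.7 + 2538.3 - 672.7 = -3212.6
Services: -651.3 + 954.0 + 334.0 + 351.3 = 988.0
Primary income: -391.9 - 100.1 + 278.4 = -213.6
Secondary income: 191.2
Current account = (-3212.6) + 988.0 + (-213.6) + 191.2 = -2247.0
(Excluded from the current account — financial account: sale of domestic government bonds to non-residents 1329.3, acquisition of a foreign subsidiary by a resident firm (outward FDI) 1170.6, inward foreign direct investment in the manufacturing sector 1207.8, foreign purchases of equities on the domestic stock exchange 507.3; capital account: acquisition of foreign patents and trademarks (non-produced assets) 50.2, capital transfers received from emigrants 105.8.)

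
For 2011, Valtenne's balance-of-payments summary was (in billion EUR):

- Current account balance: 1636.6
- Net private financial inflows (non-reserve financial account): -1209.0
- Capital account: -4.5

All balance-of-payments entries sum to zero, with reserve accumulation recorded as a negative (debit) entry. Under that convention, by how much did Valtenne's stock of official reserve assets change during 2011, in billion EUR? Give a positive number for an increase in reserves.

423.1

Official reserve transactions balance = -(1636.6 + (-4.5) + (-1209.0)) = -423.1
An accumulation of reserves is recorded as a debit (negative entry), so the change in the stock of reserves is the negative of that balance.
Change in official reserves = -(-423.1) = 423.1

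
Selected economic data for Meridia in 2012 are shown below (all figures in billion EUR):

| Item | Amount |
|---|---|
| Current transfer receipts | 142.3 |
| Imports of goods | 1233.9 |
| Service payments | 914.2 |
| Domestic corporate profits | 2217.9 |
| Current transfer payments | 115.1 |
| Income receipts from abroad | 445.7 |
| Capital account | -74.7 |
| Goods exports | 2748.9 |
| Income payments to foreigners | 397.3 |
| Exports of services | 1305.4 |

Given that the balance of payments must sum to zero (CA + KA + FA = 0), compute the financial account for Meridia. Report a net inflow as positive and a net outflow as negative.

Goods balance = 2748.9 - 1233.9 = 1515.0
Services balance = 1305.4 - 914.2 = 391.2
Trade balance (goods + services) = 1515.0 + 391.2 = 1906.2
Net primary income = 445.7 - 397.3 = 48.4
Net secondary income = 142.3 - 115.1 = 27.2
Current account = 1906.2 + 48.4 + 27.2 = 1981.8
Financial account = -(1981.8 + (-74.7)) = -1907.1

-1907.1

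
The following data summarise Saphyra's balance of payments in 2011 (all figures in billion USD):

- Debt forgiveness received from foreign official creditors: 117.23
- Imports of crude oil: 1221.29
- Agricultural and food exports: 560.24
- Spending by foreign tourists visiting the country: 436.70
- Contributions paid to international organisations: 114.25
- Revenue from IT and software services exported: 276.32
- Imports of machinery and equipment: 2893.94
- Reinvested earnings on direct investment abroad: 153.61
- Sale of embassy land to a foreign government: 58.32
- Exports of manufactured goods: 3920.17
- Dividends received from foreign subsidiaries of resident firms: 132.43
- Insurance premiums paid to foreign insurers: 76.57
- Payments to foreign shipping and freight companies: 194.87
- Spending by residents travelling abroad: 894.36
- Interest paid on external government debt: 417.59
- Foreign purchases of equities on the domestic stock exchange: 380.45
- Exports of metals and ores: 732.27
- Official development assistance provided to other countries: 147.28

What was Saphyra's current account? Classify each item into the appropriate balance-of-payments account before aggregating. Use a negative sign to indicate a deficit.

251.59

Goods: -2893.94 + 732.27 - 1221.29 + 3920.17 + 560.24 = 1097.45
Services: 276.32 + 436.70 - 194.87 - 894.36 - 76.57 = -452.78
Primary income: -417.59 + 132.43 + 153.61 = -131.55
Secondary income: -114.25 - 147.28 = -261.53
Current account = 1097.45 + (-452.78) + (-131.55) + (-261.53) = 251.59
(Excluded from the current account — capital account: debt forgiveness received from foreign official creditors 117.23, sale of embassy land to a foreign government 58.32; financial account: foreign purchases of equities on the domestic stock exchange 380.45.)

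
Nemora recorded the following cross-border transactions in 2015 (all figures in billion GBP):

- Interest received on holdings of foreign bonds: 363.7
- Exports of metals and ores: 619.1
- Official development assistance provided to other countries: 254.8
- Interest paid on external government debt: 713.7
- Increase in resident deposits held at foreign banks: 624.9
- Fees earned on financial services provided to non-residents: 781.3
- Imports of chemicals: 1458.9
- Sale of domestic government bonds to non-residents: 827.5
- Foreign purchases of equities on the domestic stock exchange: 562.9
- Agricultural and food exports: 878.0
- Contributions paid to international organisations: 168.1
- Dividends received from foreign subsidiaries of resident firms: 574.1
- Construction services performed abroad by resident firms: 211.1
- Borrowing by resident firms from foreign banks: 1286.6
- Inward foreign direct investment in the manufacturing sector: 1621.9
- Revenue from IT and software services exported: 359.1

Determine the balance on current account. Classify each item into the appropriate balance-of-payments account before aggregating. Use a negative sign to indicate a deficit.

1190.9

Goods: -1458.9 + 619.1 + 878.0 = 38.2
Services: 359.1 + 781.3 + 211.1 = 1351.5
Primary income: 574.1 - 713.7 + 363.7 = 224.1
Secondary income: -254.8 - 168.1 = -422.9
Current account = 38.2 + 1351.5 + 224.1 + (-422.9) = 1190.9
(Excluded from the current account — financial account: increase in resident deposits held at foreign banks 624.9, sale of domestic government bonds to non-residents 827.5, foreign purchases of equities on the domestic stock exchange 562.9, borrowing by resident firms from foreign banks 1286.6, inward foreign direct investment in the manufacturing sector 1621.9.)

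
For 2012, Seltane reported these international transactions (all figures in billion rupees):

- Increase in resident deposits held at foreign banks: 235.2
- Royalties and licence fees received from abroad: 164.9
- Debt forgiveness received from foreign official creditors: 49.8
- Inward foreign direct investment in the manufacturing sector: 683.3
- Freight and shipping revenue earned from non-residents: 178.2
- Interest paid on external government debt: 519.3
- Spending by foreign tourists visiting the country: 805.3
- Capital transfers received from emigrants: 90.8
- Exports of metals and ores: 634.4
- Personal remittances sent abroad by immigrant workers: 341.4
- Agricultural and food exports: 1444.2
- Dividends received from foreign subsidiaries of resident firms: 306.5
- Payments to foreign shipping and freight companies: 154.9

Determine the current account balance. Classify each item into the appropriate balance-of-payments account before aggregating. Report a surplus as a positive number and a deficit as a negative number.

2517.9

Goods: 1444.2 + 634.4 = 2078.6
Services: -154.9 + 178.2 + 805.3 + 164.9 = 993.5
Primary income: -519.3 + 306.5 = -212.8
Secondary income: -341.4
Current account = 2078.6 + 993.5 + (-212.8) + (-341.4) = 2517.9
(Excluded from the current account — financial account: increase in resident deposits held at foreign banks 235.2, inward foreign direct investment in the manufacturing sector 683.3; capital account: debt forgiveness received from foreign official creditors 49.8, capital transfers received from emigrants 90.8.)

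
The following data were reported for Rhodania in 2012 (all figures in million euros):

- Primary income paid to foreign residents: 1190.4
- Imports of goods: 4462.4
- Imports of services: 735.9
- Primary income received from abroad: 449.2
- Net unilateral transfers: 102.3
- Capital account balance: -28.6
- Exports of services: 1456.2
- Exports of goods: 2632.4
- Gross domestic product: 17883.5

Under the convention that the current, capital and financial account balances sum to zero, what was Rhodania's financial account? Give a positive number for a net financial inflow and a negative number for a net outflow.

Goods balance = 2632.4 - 4462.4 = -1830.0
Services balance = 1456.2 - 735.9 = 720.3
Trade balance (goods + services) = -1830.0 + 720.3 = -1109.7
Net primary income = 449.2 - 1190.4 = -741.2
Net secondary income = 102.3
Current account = -1109.7 + (-741.2) + 102.3 = -1748.6
Financial account = -(-1748.6 + (-28.6)) = 1777.2

1777.2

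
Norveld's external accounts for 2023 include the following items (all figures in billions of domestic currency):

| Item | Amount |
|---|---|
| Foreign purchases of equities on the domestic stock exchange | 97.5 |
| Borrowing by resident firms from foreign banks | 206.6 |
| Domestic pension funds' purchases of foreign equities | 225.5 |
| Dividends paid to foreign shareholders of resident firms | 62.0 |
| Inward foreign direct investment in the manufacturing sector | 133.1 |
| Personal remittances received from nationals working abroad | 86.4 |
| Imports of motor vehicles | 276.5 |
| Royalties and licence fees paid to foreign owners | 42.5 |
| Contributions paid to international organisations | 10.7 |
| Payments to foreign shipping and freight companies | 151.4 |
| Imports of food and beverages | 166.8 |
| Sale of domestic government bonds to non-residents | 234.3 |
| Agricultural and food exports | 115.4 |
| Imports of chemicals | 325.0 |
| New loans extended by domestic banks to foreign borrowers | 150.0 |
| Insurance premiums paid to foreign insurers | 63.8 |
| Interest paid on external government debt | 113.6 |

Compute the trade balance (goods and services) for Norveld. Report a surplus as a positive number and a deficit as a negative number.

Goods: 115.4 - 166.8 - 276.5 - 325.0 = -652.9
Services: -63.8 - 42.5 - 151.4 = -257.7
Trade balance = -652.9 + (-257.7) = -910.6
(Excluded from the trade balance — financial account: foreign purchases of equities on the domestic stock exchange 97.5, borrowing by resident firms from foreign banks 206.6, domestic pension funds' purchases of foreign equities 225.5, inward foreign direct investment in the manufacturing sector 133.1, sale of domestic government bonds to non-residents 234.3, new loans extended by domestic banks to foreign borrowers 150.0; primary income: dividends paid to foreign shareholders of resident firms 62.0, interest paid on external government debt 113.6; secondary income: personal remittances received from nationals working abroad 86.4, contributions paid to international organisations 10.7.)

-910.6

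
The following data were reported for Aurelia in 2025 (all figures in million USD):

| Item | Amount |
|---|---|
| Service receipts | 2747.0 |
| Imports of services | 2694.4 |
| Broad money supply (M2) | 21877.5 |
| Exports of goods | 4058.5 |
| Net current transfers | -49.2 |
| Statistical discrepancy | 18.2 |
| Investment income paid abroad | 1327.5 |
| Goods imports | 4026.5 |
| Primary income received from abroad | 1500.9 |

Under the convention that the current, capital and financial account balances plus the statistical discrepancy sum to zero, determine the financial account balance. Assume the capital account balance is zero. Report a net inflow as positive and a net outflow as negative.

Goods balance = 4058.5 - 4026.5 = 32.0
Services balance = 2747.0 - 2694.4 = 52.6
Trade balance (goods + services) = 32.0 + 52.6 = 84.6
Net primary income = 1500.9 - 1327.5 = 173.4
Net secondary income = -49.2
Current account = 84.6 + 173.4 + (-49.2) = 208.8
Financial account = -(208.8 + 18.2) = -227.0

-227.0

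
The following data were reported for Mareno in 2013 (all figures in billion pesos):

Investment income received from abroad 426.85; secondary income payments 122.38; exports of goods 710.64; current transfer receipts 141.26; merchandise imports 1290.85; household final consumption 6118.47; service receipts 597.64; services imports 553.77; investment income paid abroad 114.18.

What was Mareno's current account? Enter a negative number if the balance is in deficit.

Goods balance = 710.64 - 1290.85 = -580.21
Services balance = 597.64 - 553.77 = 43.87
Trade balance (goods + services) = -580.21 + 43.87 = -536.34
Net primary income = 426.85 - 114.18 = 312.67
Net secondary income = 141.26 - 122.38 = 18.88
Current account = -536.34 + 312.67 + 18.88 = -204.79

-204.79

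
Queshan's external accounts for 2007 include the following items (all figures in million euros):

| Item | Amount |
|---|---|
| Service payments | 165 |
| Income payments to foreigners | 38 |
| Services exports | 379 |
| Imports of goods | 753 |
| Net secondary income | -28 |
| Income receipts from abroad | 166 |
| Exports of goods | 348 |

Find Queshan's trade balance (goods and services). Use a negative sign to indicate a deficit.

-191

Goods balance = 348 - 753 = -405
Services balance = 379 - 165 = 214
Trade balance (goods + services) = -405 + 214 = -191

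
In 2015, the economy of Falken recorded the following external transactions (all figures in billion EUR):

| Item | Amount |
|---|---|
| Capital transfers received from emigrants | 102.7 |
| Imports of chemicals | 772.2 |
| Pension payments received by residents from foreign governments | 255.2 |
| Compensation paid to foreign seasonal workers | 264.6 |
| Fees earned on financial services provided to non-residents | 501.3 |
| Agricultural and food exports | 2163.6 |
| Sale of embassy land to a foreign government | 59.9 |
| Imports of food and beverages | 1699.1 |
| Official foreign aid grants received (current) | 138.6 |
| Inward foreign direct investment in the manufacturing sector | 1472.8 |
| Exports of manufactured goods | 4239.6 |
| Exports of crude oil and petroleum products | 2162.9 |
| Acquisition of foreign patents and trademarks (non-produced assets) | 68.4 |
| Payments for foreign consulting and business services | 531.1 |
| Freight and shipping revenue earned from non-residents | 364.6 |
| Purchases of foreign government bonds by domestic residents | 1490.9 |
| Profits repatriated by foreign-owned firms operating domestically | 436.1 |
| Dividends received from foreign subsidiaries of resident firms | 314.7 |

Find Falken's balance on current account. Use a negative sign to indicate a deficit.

6437.4

Goods: 4239.6 - 772.2 - 1699.1 + 2162.9 + 2163.6 = 6094.8
Services: 364.6 + 501.3 - 531.1 = 334.8
Primary income: -436.1 + 314.7 - 264.6 = -386.0
Secondary income: 255.2 + 138.6 = 393.8
Current account = 6094.8 + 334.8 + (-386.0) + 393.8 = 6437.4
(Excluded from the current account — capital account: capital transfers received from emigrants 102.7, sale of embassy land to a foreign government 59.9, acquisition of foreign patents and trademarks (non-produced assets) 68.4; financial account: inward foreign direct investment in the manufacturing sector 1472.8, purchases of foreign government bonds by domestic residents 1490.9.)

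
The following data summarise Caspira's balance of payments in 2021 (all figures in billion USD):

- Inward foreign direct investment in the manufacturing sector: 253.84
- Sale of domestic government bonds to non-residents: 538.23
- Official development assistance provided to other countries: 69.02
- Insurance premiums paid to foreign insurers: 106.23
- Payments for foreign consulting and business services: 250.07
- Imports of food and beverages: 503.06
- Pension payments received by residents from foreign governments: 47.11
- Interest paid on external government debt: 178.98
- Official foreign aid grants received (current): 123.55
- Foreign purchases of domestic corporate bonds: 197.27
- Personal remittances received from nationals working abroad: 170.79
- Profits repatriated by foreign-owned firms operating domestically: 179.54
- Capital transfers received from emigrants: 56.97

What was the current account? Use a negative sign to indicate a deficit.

-945.45

Goods: -503.06
Services: -106.23 - 250.07 = -356.30
Primary income: -178.98 - 179.54 = -358.52
Secondary income: 170.79 + 47.11 - 69.02 + 123.55 = 272.43
Current account = (-503.06) + (-356.30) + (-358.52) + 272.43 = -945.45
(Excluded from the current account — financial account: inward foreign direct investment in the manufacturing sector 253.84, sale of domestic government bonds to non-residents 538.23, foreign purchases of domestic corporate bonds 197.27; capital account: capital transfers received from emigrants 56.97.)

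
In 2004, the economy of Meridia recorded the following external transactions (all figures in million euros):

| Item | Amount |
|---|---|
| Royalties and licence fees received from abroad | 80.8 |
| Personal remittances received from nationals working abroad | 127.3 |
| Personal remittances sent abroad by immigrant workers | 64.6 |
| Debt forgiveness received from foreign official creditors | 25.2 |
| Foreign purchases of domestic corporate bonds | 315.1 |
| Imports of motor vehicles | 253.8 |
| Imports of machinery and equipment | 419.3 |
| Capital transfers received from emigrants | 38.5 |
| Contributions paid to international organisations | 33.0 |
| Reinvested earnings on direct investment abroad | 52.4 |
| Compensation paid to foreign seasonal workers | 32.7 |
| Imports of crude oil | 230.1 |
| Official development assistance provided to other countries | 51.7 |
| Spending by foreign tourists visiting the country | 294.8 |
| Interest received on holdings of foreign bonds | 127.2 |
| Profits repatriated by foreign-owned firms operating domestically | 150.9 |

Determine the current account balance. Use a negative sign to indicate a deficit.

Goods: -419.3 - 253.8 - 230.1 = -903.2
Services: 80.8 + 294.8 = 375.6
Primary income: 52.4 + 127.2 - 150.9 - 32.7 = -4.0
Secondary income: 127.3 - 51.7 - 64.6 - 33.0 = -22.0
Current account = (-903.2) + 375.6 + (-4.0) + (-22.0) = -553.6
(Excluded from the current account — capital account: debt forgiveness received from foreign official creditors 25.2, capital transfers received from emigrants 38.5; financial account: foreign purchases of domestic corporate bonds 315.1.)

-553.6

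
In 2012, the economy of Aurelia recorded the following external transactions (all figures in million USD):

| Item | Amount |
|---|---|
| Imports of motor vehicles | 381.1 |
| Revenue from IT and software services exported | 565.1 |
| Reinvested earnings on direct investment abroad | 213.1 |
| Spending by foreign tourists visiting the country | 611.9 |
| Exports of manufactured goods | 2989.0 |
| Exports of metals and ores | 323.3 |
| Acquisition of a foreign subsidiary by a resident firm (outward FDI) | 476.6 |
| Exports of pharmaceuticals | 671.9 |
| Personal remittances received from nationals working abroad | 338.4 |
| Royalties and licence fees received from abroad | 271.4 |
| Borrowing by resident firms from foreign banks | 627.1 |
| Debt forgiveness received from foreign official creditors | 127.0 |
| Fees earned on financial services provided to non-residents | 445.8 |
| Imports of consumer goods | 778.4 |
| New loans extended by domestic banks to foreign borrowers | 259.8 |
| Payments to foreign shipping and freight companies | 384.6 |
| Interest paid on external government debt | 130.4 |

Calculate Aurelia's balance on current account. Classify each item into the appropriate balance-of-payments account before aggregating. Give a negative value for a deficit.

4755.4

Goods: 671.9 - 778.4 - 381.1 + 323.3 + 2989.0 = 2824.7
Services: 611.9 - 384.6 + 565.1 + 445.8 + 271.4 = 1509.6
Primary income: 213.1 - 130.4 = 82.7
Secondary income: 338.4
Current account = 2824.7 + 1509.6 + 82.7 + 338.4 = 4755.4
(Excluded from the current account — financial account: acquisition of a foreign subsidiary by a resident firm (outward FDI) 476.6, borrowing by resident firms from foreign banks 627.1, new loans extended by domestic banks to foreign borrowers 259.8; capital account: debt forgiveness received from foreign official creditors 127.0.)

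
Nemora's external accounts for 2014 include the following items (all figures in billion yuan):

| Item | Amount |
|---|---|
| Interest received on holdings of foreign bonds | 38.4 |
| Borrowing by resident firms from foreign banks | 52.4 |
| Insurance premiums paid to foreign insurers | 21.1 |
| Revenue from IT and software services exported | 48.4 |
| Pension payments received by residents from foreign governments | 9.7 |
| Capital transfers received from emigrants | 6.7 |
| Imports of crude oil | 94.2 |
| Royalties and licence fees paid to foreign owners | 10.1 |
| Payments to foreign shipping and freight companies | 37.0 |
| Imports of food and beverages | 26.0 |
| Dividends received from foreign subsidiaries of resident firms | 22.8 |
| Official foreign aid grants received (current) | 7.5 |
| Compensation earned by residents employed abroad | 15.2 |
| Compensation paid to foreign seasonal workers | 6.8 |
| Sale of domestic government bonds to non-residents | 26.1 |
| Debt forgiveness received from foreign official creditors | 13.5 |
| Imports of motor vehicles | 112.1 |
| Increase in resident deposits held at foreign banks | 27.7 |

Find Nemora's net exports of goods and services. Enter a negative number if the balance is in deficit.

Goods: -26.0 - 112.1 - 94.2 = -232.3
Services: -21.1 + 48.4 - 37.0 - 10.1 = -19.8
Trade balance = -232.3 + (-19.8) = -252.1
(Excluded from the trade balance — primary income: interest received on holdings of foreign bonds 38.4, dividends received from foreign subsidiaries of resident firms 22.8, compensation earned by residents employed abroad 15.2, compensation paid to foreign seasonal workers 6.8; financial account: borrowing by resident firms from foreign banks 52.4, sale of domestic government bonds to non-residents 26.1, increase in resident deposits held at foreign banks 27.7; secondary income: pension payments received by residents from foreign governments 9.7, official foreign aid grants received (current) 7.5; capital account: capital transfers received from emigrants 6.7, debt forgiveness received from foreign official creditors 13.5.)

-252.1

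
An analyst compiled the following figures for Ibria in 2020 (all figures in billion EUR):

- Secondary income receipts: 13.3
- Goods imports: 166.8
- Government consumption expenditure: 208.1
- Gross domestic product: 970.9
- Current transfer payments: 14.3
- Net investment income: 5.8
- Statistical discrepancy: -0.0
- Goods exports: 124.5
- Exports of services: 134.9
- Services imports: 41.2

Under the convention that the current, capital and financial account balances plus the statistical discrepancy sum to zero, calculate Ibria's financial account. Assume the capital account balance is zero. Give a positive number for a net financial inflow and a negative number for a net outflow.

Goods balance = 124.5 - 166.8 = -42.3
Services balance = 134.9 - 41.2 = 93.7
Trade balance (goods + services) = -42.3 + 93.7 = 51.4
Net primary income = 5.8
Net secondary income = 13.3 - 14.3 = -1.0
Current account = 51.4 + 5.8 + (-1.0) = 56.2
Financial account = -(56.2 + -0.0) = -56.2

-56.2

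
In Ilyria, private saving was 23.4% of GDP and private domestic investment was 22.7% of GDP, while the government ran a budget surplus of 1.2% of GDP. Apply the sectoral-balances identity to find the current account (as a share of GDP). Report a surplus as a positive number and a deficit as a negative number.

1.9

By the sectoral-balances identity, CA = (S_private - I) + (T - G).
Private balance = 23.4 - 22.7 = 0.7
Government balance (T - G) = 1.2
CA = 0.7 + 1.2 = 1.9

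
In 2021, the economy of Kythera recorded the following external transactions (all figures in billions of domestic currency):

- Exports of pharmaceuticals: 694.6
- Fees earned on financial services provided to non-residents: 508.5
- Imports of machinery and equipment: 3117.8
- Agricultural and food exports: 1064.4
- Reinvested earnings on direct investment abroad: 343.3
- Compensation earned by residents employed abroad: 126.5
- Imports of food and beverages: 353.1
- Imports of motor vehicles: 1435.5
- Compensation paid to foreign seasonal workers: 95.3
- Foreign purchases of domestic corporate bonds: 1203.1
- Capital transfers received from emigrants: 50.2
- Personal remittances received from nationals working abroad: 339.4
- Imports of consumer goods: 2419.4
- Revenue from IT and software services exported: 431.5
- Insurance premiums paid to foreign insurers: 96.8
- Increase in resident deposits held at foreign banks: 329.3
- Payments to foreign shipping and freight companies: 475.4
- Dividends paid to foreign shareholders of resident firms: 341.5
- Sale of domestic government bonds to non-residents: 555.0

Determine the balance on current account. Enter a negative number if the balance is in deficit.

Goods: -1435.5 + 1064.4 - 353.1 - 3117.8 + 694.6 - 2419.4 = -5566.8
Services: -475.4 - 96.8 + 508.5 + 431.5 = 367.8
Primary income: 126.5 - 341.5 + 343.3 - 95.3 = 33.0
Secondary income: 339.4
Current account = (-5566.8) + 367.8 + 33.0 + 339.4 = -4826.6
(Excluded from the current account — financial account: foreign purchases of domestic corporate bonds 1203.1, increase in resident deposits held at foreign banks 329.3, sale of domestic government bonds to non-residents 555.0; capital account: capital transfers received from emigrants 50.2.)

-4826.6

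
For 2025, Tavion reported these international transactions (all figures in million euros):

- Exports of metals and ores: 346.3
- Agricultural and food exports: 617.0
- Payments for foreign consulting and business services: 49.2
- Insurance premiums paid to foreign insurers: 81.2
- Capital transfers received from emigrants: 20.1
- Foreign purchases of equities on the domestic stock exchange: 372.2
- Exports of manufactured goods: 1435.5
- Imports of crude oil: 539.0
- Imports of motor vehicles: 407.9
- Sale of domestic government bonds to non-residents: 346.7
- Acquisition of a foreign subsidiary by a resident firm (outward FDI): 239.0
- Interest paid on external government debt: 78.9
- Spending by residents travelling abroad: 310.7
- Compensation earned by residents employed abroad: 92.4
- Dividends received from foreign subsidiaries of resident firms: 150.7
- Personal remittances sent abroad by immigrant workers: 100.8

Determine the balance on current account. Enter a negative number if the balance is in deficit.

Goods: 617.0 - 407.9 + 346.3 - 539.0 + 1435.5 = 1451.9
Services: -81.2 - 49.2 - 310.7 = -441.1
Primary income: -78.9 + 92.4 + 150.7 = 164.2
Secondary income: -100.8
Current account = 1451.9 + (-441.1) + 164.2 + (-100.8) = 1074.2
(Excluded from the current account — capital account: capital transfers received from emigrants 20.1; financial account: foreign purchases of equities on the domestic stock exchange 372.2, sale of domestic government bonds to non-residents 346.7, acquisition of a foreign subsidiary by a resident firm (outward FDI) 239.0.)

1074.2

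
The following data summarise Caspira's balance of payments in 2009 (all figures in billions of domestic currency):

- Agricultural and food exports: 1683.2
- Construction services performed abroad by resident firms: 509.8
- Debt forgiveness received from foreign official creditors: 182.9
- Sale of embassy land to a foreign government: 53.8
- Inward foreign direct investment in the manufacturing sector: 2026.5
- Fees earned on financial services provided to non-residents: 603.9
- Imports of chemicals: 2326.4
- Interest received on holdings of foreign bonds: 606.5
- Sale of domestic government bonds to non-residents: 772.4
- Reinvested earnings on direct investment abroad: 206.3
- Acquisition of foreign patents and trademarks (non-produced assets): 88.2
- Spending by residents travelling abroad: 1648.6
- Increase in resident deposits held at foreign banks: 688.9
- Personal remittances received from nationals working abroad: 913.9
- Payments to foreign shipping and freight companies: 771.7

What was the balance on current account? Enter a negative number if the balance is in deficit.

-223.1

Goods: 1683.2 - 2326.4 = -643.2
Services: -1648.6 + 509.8 + 603.9 - 771.7 = -1306.6
Primary income: 606.5 + 206.3 = 812.8
Secondary income: 913.9
Current account = (-643.2) + (-1306.6) + 812.8 + 913.9 = -223.1
(Excluded from the current account — capital account: debt forgiveness received from foreign official creditors 182.9, sale of embassy land to a foreign government 53.8, acquisition of foreign patents and trademarks (non-produced assets) 88.2; financial account: inward foreign direct investment in the manufacturing sector 2026.5, sale of domestic government bonds to non-residents 772.4, increase in resident deposits held at foreign banks 688.9.)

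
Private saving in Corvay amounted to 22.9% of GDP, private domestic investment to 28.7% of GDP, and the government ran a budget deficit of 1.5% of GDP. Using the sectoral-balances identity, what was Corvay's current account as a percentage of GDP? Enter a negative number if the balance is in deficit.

By the sectoral-balances identity, CA = (S_private - I) + (T - G).
Private balance = 22.9 - 28.7 = -5.8
Government balance (T - G) = -1.5
CA = -5.8 + (-1.5) = -7.3

-7.3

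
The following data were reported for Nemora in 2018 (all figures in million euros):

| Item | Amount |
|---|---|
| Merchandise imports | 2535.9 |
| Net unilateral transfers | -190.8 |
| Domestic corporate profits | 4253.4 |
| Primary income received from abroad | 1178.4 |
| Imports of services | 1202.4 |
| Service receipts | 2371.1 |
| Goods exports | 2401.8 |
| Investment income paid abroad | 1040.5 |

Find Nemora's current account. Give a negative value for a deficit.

Goods balance = 2401.8 - 2535.9 = -134.1
Services balance = 2371.1 - 1202.4 = 1168.7
Trade balance (goods + services) = -134.1 + 1168.7 = 1034.6
Net primary income = 1178.4 - 1040.5 = 137.9
Net secondary income = -190.8
Current account = 1034.6 + 137.9 + (-190.8) = 981.7

981.7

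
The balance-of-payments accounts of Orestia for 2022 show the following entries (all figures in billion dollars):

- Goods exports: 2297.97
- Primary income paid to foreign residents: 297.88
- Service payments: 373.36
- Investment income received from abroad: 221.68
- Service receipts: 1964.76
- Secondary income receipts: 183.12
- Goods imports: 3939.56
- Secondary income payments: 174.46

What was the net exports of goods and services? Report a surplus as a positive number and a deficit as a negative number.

-50.19

Goods balance = 2297.97 - 3939.56 = -1641.59
Services balance = 1964.76 - 373.36 = 1591.40
Trade balance (goods + services) = -1641.59 + 1591.40 = -50.19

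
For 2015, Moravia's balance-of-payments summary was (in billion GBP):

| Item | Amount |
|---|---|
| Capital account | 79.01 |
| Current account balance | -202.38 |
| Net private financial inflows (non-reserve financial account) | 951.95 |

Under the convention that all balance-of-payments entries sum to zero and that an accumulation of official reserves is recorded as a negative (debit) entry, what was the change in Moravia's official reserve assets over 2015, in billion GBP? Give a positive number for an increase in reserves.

828.58

Official reserve transactions balance = -((-202.38) + 79.01 + 951.95) = -828.58
An accumulation of reserves is recorded as a debit (negative entry), so the change in the stock of reserves is the negative of that balance.
Change in official reserves = -(-828.58) = 828.58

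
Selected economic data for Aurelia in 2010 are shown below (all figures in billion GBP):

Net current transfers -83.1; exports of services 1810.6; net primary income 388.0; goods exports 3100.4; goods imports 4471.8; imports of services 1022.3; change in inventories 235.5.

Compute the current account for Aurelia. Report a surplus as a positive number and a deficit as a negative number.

-278.2

Goods balance = 3100.4 - 4471.8 = -1371.4
Services balance = 1810.6 - 1022.3 = 788.3
Trade balance (goods + services) = -1371.4 + 788.3 = -583.1
Net primary income = 388.0
Net secondary income = -83.1
Current account = -583.1 + 388.0 + (-83.1) = -278.2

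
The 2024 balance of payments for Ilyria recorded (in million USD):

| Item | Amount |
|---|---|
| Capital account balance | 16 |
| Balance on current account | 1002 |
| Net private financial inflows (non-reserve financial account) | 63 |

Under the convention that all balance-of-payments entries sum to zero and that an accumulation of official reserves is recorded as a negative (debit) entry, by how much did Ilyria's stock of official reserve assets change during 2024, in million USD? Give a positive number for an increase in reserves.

1081

Official reserve transactions balance = -(1002 + 16 + 63) = -1081
An accumulation of reserves is recorded as a debit (negative entry), so the change in the stock of reserves is the negative of that balance.
Change in official reserves = -(-1081) = 1081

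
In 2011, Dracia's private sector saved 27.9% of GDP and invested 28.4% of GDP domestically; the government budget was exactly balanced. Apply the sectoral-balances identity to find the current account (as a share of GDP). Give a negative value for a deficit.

-0.5

By the sectoral-balances identity, CA = (S_private - I) + (T - G).
Private balance = 27.9 - 28.4 = -0.5
Government balance (T - G) = 0
CA = -0.5 + 0.0 = -0.5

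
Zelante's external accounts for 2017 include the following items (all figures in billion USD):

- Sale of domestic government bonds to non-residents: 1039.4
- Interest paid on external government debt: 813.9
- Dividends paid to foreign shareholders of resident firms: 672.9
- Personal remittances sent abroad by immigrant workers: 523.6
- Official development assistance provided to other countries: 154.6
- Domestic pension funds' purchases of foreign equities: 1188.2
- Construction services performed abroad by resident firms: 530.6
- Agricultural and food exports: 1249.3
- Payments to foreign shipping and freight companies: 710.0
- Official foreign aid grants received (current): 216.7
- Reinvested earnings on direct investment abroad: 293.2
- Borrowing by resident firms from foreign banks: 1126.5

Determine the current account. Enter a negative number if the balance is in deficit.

Goods: 1249.3
Services: -710.0 + 530.6 = -179.4
Primary income: 293.2 - 813.9 - 672.9 = -1193.6
Secondary income: -523.6 + 216.7 - 154.6 = -461.5
Current account = 1249.3 + (-179.4) + (-1193.6) + (-461.5) = -585.2
(Excluded from the current account — financial account: sale of domestic government bonds to non-residents 1039.4, domestic pension funds' purchases of foreign equities 1188.2, borrowing by resident firms from foreign banks 1126.5.)

-585.2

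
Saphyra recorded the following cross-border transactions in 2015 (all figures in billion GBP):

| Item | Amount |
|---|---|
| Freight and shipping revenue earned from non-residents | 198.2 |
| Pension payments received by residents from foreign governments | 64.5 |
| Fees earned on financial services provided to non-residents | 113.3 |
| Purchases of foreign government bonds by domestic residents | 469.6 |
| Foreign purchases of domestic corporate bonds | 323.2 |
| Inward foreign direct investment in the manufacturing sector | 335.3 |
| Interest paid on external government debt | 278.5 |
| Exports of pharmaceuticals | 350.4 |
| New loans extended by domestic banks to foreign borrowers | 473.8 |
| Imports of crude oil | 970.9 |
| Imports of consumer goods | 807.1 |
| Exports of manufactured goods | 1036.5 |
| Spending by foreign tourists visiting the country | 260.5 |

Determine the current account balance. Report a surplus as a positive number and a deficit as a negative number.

-33.1

Goods: -807.1 - 970.9 + 1036.5 + 350.4 = -391.1
Services: 113.3 + 260.5 + 198.2 = 572.0
Primary income: -278.5
Secondary income: 64.5
Current account = (-391.1) + 572.0 + (-278.5) + 64.5 = -33.1
(Excluded from the current account — financial account: purchases of foreign government bonds by domestic residents 469.6, foreign purchases of domestic corporate bonds 323.2, inward foreign direct investment in the manufacturing sector 335.3, new loans extended by domestic banks to foreign borrowers 473.8.)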